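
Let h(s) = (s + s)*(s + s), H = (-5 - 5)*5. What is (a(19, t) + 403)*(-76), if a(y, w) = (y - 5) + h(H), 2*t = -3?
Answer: -791692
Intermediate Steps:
H = -50 (H = -10*5 = -50)
t = -3/2 (t = (½)*(-3) = -3/2 ≈ -1.5000)
h(s) = 4*s² (h(s) = (2*s)*(2*s) = 4*s²)
a(y, w) = 9995 + y (a(y, w) = (y - 5) + 4*(-50)² = (-5 + y) + 4*2500 = (-5 + y) + 10000 = 9995 + y)
(a(19, t) + 403)*(-76) = ((9995 + 19) + 403)*(-76) = (10014 + 403)*(-76) = 10417*(-76) = -791692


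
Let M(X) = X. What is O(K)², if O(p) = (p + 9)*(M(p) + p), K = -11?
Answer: 1936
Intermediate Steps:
O(p) = 2*p*(9 + p) (O(p) = (p + 9)*(p + p) = (9 + p)*(2*p) = 2*p*(9 + p))
O(K)² = (2*(-11)*(9 - 11))² = (2*(-11)*(-2))² = 44² = 1936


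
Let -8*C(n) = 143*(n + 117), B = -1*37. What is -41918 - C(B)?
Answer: -40488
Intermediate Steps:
B = -37
C(n) = -16731/8 - 143*n/8 (C(n) = -143*(n + 117)/8 = -143*(117 + n)/8 = -(16731 + 143*n)/8 = -16731/8 - 143*n/8)
-41918 - C(B) = -41918 - (-16731/8 - 143/8*(-37)) = -41918 - (-16731/8 + 5291/8) = -41918 - 1*(-1430) = -41918 + 1430 = -40488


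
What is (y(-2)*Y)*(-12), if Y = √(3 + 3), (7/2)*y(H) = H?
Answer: 48*√6/7 ≈ 16.797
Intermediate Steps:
y(H) = 2*H/7
Y = √6 ≈ 2.4495
(y(-2)*Y)*(-12) = (((2/7)*(-2))*√6)*(-12) = -4*√6/7*(-12) = 48*√6/7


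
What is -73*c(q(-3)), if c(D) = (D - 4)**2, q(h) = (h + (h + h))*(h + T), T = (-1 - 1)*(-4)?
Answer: -175273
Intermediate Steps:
T = 8 (T = -2*(-4) = 8)
q(h) = 3*h*(8 + h) (q(h) = (h + (h + h))*(h + 8) = (h + 2*h)*(8 + h) = (3*h)*(8 + h) = 3*h*(8 + h))
c(D) = (-4 + D)**2
-73*c(q(-3)) = -73*(-4 + 3*(-3)*(8 - 3))**2 = -73*(-4 + 3*(-3)*5)**2 = -73*(-4 - 45)**2 = -73*(-49)**2 = -73*2401 = -175273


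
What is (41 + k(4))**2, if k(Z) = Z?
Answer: 2025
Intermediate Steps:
(41 + k(4))**2 = (41 + 4)**2 = 45**2 = 2025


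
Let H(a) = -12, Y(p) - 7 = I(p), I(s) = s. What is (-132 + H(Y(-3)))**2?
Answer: 20736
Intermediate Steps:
Y(p) = 7 + p
(-132 + H(Y(-3)))**2 = (-132 - 12)**2 = (-144)**2 = 20736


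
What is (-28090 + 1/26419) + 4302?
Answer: -628455171/26419 ≈ -23788.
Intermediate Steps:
(-28090 + 1/26419) + 4302 = -742109709/26419 + 4302 = -628455171/26419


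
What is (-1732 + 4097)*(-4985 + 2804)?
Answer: -5158065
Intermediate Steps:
(-1732 + 4097)*(-4985 + 2804) = 2365*(-2181) = -5158065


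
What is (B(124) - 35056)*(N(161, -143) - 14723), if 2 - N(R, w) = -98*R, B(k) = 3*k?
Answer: -36660988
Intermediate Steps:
N(R, w) = 2 + 98*R (N(R, w) = 2 - (-98)*R = 2 + 98*R)
(B(124) - 35056)*(N(161, -143) - 14723) = (3*124 - 35056)*((2 + 98*161) - 14723) = (372 - 35056)*((2 + 15778) - 14723) = -34684*(15780 - 14723) = -34684*1057 = -36660988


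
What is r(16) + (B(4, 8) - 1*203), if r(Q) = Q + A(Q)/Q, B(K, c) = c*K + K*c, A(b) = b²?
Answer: -107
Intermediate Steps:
B(K, c) = 2*K*c (B(K, c) = K*c + K*c = 2*K*c)
r(Q) = 2*Q (r(Q) = Q + Q²/Q = Q + Q = 2*Q)
r(16) + (B(4, 8) - 1*203) = 2*16 + (2*4*8 - 1*203) = 32 + (64 - 203) = 32 - 139 = -107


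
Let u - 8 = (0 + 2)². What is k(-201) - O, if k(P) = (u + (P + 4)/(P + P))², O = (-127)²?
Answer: -2581300475/161604 ≈ -15973.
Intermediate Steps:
u = 12 (u = 8 + (0 + 2)² = 8 + 2² = 8 + 4 = 12)
O = 16129
k(P) = (12 + (4 + P)/(2*P))² (k(P) = (12 + (P + 4)/(P + P))² = (12 + (4 + P)/((2*P)))² = (12 + (4 + P)*(1/(2*P)))² = (12 + (4 + P)/(2*P))²)
k(-201) - O = (¼)*(4 + 25*(-201))²/(-201)² - 1*16129 = (¼)*(1/40401)*(4 - 5025)² - 16129 = (¼)*(1/40401)*(-5021)² - 16129 = (¼)*(1/40401)*25210441 - 16129 = 25210441/161604 - 16129 = -2581300475/161604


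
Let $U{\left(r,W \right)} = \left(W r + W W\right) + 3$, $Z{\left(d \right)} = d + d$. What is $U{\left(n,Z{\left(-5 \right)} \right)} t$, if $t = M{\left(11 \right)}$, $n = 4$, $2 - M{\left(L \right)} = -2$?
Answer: $252$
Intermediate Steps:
$M{\left(L \right)} = 4$ ($M{\left(L \right)} = 2 - -2 = 2 + 2 = 4$)
$Z{\left(d \right)} = 2 d$
$U{\left(r,W \right)} = 3 + W^{2} + W r$ ($U{\left(r,W \right)} = \left(W r + W^{2}\right) + 3 = \left(W^{2} + W r\right) + 3 = 3 + W^{2} + W r$)
$t = 4$
$U{\left(n,Z{\left(-5 \right)} \right)} t = \left(3 + \left(2 \left(-5\right)\right)^{2} + 2 \left(-5\right) 4\right) 4 = \left(3 + \left(-10\right)^{2} - 40\right) 4 = \left(3 + 100 - 40\right) 4 = 63 \cdot 4 = 252$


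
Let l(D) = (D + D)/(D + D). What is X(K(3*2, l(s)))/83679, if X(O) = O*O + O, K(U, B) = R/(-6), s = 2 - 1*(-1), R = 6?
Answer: 0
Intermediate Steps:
s = 3 (s = 2 + 1 = 3)
l(D) = 1 (l(D) = (2*D)/((2*D)) = (2*D)*(1/(2*D)) = 1)
K(U, B) = -1 (K(U, B) = 6/(-6) = 6*(-1/6) = -1)
X(O) = O + O**2 (X(O) = O**2 + O = O + O**2)
X(K(3*2, l(s)))/83679 = -(1 - 1)/83679 = -1*0*(1/83679) = 0*(1/83679) = 0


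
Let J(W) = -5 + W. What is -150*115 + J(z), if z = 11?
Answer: -17244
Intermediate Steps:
-150*115 + J(z) = -150*115 + (-5 + 11) = -17250 + 6 = -17244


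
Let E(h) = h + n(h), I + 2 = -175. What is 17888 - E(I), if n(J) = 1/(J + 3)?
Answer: 3143311/174 ≈ 18065.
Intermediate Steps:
n(J) = 1/(3 + J)
I = -177 (I = -2 - 175 = -177)
E(h) = h + 1/(3 + h)
17888 - E(I) = 17888 - (1 - 177*(3 - 177))/(3 - 177) = 17888 - (1 - 177*(-174))/(-174) = 17888 - (-1)*(1 + 30798)/174 = 17888 - (-1)*30799/174 = 17888 - 1*(-30799/174) = 17888 + 30799/174 = 3143311/174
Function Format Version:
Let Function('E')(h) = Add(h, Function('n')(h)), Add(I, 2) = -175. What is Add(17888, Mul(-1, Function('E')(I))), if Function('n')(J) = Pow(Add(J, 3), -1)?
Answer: Rational(3143311, 174) ≈ 18065.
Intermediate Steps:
Function('n')(J) = Pow(Add(3, J), -1)
I = -177 (I = Add(-2, -175) = -177)
Function('E')(h) = Add(h, Pow(Add(3, h), -1))
Add(17888, Mul(-1, Function('E')(I))) = Add(17888, Mul(-1, Mul(Pow(Add(3, -177), -1), Add(1, Mul(-177, Add(3, -177)))))) = Add(17888, Mul(-1, Mul(Pow(-174, -1), Add(1, Mul(-177, -174))))) = Add(17888, Mul(-1, Mul(Rational(-1, 174), Add(1, 30798)))) = Add(17888, Mul(-1, Mul(Rational(-1, 174), 30799))) = Add(17888, Mul(-1, Rational(-30799, 174))) = Add(17888, Rational(30799, 174)) = Rational(3143311, 174)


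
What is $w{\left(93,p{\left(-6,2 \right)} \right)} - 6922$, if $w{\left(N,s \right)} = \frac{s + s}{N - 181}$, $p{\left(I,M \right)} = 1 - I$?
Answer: $- \frac{304575}{44} \approx -6922.2$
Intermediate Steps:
$w{\left(N,s \right)} = \frac{2 s}{-181 + N}$
$w{\left(93,p{\left(-6,2 \right)} \right)} - 6922 = \frac{2 \left(1 - -6\right)}{-181 + 93} - 6922 = \frac{2 \left(1 + 6\right)}{-88} - 6922 = 2 \cdot 7 \left(- \frac{1}{88}\right) - 6922 = - \frac{7}{44} - 6922 = - \frac{304575}{44}$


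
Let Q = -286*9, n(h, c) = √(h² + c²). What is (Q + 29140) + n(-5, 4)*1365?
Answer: 26566 + 1365*√41 ≈ 35306.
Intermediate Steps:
n(h, c) = √(c² + h²)
Q = -2574
(Q + 29140) + n(-5, 4)*1365 = (-2574 + 29140) + √(4² + (-5)²)*1365 = 26566 + √(16 + 25)*1365 = 26566 + √41*1365 = 26566 + 1365*√41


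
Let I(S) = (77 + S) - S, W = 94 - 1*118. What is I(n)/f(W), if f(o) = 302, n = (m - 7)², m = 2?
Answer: 77/302 ≈ 0.25497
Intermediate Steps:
W = -24 (W = 94 - 118 = -24)
n = 25 (n = (2 - 7)² = (-5)² = 25)
I(S) = 77
I(n)/f(W) = 77/302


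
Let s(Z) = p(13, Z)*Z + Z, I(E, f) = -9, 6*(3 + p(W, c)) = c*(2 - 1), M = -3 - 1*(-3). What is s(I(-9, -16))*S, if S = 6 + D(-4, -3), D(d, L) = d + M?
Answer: 63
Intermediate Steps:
M = 0 (M = -3 + 3 = 0)
p(W, c) = -3 + c/6 (p(W, c) = -3 + (c*(2 - 1))/6 = -3 + (c*1)/6 = -3 + c/6)
D(d, L) = d (D(d, L) = d + 0 = d)
S = 2 (S = 6 - 4 = 2)
s(Z) = Z + Z*(-3 + Z/6) (s(Z) = (-3 + Z/6)*Z + Z = Z*(-3 + Z/6) + Z = Z + Z*(-3 + Z/6))
s(I(-9, -16))*S = ((1/6)*(-9)*(-12 - 9))*2 = ((1/6)*(-9)*(-21))*2 = (63/2)*2 = 63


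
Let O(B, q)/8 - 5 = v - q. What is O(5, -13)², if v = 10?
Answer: 50176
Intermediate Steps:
O(B, q) = 120 - 8*q (O(B, q) = 40 + 8*(10 - q) = 40 + (80 - 8*q) = 120 - 8*q)
O(5, -13)² = (120 - 8*(-13))² = (120 + 104)² = 224² = 50176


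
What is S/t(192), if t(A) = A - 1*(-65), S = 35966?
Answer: 35966/257 ≈ 139.95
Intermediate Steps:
t(A) = 65 + A (t(A) = A + 65 = 65 + A)
S/t(192) = 35966/(65 + 192) = 35966/257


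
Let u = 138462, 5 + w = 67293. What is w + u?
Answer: 205750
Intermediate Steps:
w = 67288 (w = -5 + 67293 = 67288)
w + u = 67288 + 138462 = 205750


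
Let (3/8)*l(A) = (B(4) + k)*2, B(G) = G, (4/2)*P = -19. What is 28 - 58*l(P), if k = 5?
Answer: -2756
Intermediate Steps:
P = -19/2 (P = (½)*(-19) = -19/2 ≈ -9.5000)
l(A) = 48 (l(A) = 8*((4 + 5)*2)/3 = 8*(9*2)/3 = (8/3)*18 = 48)
28 - 58*l(P) = 28 - 58*48 = 28 - 2784 = -2756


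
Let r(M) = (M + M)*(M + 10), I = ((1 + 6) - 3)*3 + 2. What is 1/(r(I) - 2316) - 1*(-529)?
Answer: 869675/1644 ≈ 529.00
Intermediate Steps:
I = 14 (I = (7 - 3)*3 + 2 = 4*3 + 2 = 12 + 2 = 14)
r(M) = 2*M*(10 + M) (r(M) = (2*M)*(10 + M) = 2*M*(10 + M))
1/(r(I) - 2316) - 1*(-529) = 1/(2*14*(10 + 14) - 2316) - 1*(-529) = 1/(2*14*24 - 2316) + 529 = 1/(672 - 2316) + 529 = 1/(-1644) + 529 = -1/1644 + 529 = 869675/1644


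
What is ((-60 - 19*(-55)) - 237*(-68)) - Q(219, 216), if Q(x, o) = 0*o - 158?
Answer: 17259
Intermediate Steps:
Q(x, o) = -158 (Q(x, o) = 0 - 158 = -158)
((-60 - 19*(-55)) - 237*(-68)) - Q(219, 216) = ((-60 - 19*(-55)) - 237*(-68)) - 1*(-158) = ((-60 + 1045) + 16116) + 158 = (985 + 16116) + 158 = 17101 + 158 = 17259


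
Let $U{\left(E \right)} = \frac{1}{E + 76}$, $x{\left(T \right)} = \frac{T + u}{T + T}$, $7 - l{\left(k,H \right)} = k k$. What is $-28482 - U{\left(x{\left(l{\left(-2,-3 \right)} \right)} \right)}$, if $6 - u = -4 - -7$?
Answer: $- \frac{2193115}{77} \approx -28482.0$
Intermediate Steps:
$u = 3$ ($u = 6 - \left(-4 - -7\right) = 6 - \left(-4 + 7\right) = 6 - 3 = 3$)
$l{\left(k,H \right)} = 7 - k^{2}$ ($l{\left(k,H \right)} = 7 - k k = 7 - k^{2}$)
$x{\left(T \right)} = \frac{3 + T}{2 T}$ ($x{\left(T \right)} = \frac{T + 3}{T + T} = \frac{3 + T}{2 T}$)
$U{\left(E \right)} = \frac{1}{76 + E}$
$-28482 - U{\left(x{\left(l{\left(-2,-3 \right)} \right)} \right)} = -28482 - \frac{1}{76 + \frac{3 + \left(7 - \left(-2\right)^{2}\right)}{2 \left(7 - \left(-2\right)^{2}\right)}} = -28482 - \frac{1}{76 + \frac{3 + \left(7 - 4\right)}{2 \left(7 - 4\right)}} = -28482 - \frac{1}{76 + \frac{3 + 3}{2 \cdot 3}} = -28482 - \frac{1}{76 + \frac{1}{2} \cdot \frac{1}{3} \cdot 6} = -28482 - \frac{1}{76 + 1} = -28482 - \frac{1}{77} = - \frac{2193115}{77}$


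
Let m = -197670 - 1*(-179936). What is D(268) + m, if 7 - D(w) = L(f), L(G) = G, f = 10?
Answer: -17737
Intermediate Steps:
D(w) = -3 (D(w) = 7 - 1*10 = 7 - 10 = -3)
m = -17734 (m = -197670 + 179936 = -17734)
D(268) + m = -3 - 17734 = -17737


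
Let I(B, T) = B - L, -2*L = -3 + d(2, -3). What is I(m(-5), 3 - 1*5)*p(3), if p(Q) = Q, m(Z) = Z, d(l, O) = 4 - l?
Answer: -33/2 ≈ -16.500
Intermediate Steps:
L = 1/2 (L = -(-3 + (4 - 1*2))/2 = -(-3 + (4 - 2))/2 = -(-3 + 2)/2 = -1/2*(-1) = 1/2 ≈ 0.50000)
I(B, T) = -1/2 + B (I(B, T) = B - 1*1/2 = B - 1/2 = -1/2 + B)
I(m(-5), 3 - 1*5)*p(3) = (-1/2 - 5)*3 = -11/2*3 = -33/2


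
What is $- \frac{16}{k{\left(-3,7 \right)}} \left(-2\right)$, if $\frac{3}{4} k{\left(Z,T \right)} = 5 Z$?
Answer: $- \frac{8}{5} \approx -1.6$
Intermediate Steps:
$k{\left(Z,T \right)} = \frac{20 Z}{3}$ ($k{\left(Z,T \right)} = \frac{4 \cdot 5 Z}{3} = \frac{20 Z}{3}$)
$- \frac{16}{k{\left(-3,7 \right)}} \left(-2\right) = - \frac{16}{\frac{20}{3} \left(-3\right)} \left(-2\right) = - \frac{16}{-20} \left(-2\right) = \left(-16\right) \left(- \frac{1}{20}\right) \left(-2\right) = \frac{4}{5} \left(-2\right) = - \frac{8}{5}$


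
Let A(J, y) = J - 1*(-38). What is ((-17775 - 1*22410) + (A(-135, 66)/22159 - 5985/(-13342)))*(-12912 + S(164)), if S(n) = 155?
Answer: 21651140648256739/42235054 ≈ 5.1263e+8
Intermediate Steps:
A(J, y) = 38 + J (A(J, y) = J + 38 = 38 + J)
((-17775 - 1*22410) + (A(-135, 66)/22159 - 5985/(-13342)))*(-12912 + S(164)) = ((-17775 - 1*22410) + ((38 - 135)/22159 - 5985/(-13342)))*(-12912 + 155) = ((-17775 - 22410) + (-97*1/22159 - 5985*(-1/13342)))*(-12757) = (-40185 + (-97/22159 + 855/1906))*(-12757) = (-40185 + 18761063/42235054)*(-12757) = -1697196883927/42235054*(-12757) = 21651140648256739/42235054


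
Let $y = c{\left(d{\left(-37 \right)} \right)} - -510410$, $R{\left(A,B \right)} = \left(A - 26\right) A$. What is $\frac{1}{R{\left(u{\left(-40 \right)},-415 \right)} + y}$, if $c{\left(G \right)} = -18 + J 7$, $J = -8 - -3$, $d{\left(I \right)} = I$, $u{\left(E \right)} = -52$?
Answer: $\frac{1}{514413} \approx 1.944 \cdot 10^{-6}$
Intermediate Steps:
$J = -5$ ($J = -8 + 3 = -5$)
$R{\left(A,B \right)} = A \left(-26 + A\right)$ ($R{\left(A,B \right)} = \left(-26 + A\right) A = A \left(-26 + A\right)$)
$c{\left(G \right)} = -53$ ($c{\left(G \right)} = -18 - 35 = -53$)
$y = 510357$ ($y = -53 - -510410 = -53 + 510410 = 510357$)
$\frac{1}{R{\left(u{\left(-40 \right)},-415 \right)} + y} = \frac{1}{- 52 \left(-26 - 52\right) + 510357} = \frac{1}{\left(-52\right) \left(-78\right) + 510357} = \frac{1}{4056 + 510357} = \frac{1}{514413}$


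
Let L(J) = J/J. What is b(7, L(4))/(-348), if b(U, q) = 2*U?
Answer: -7/174 ≈ -0.040230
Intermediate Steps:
L(J) = 1
b(7, L(4))/(-348) = (2*7)/(-348) = 14*(-1/348) = -7/174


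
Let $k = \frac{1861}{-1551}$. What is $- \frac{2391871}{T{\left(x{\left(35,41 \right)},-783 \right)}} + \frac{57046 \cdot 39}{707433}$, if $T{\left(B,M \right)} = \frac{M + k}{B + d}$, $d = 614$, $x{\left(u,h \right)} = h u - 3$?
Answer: $\frac{894930817765237319}{143407752217} \approx 6.2405 \cdot 10^{6}$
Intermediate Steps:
$k = - \frac{1861}{1551}$ ($k = 1861 \left(- \frac{1}{1551}\right) = - \frac{1861}{1551} \approx -1.1999$)
$x{\left(u,h \right)} = -3 + h u$
$T{\left(B,M \right)} = \frac{- \frac{1861}{1551} + M}{614 + B}$ ($T{\left(B,M \right)} = \frac{M - \frac{1861}{1551}}{B + 614} = \frac{- \frac{1861}{1551} + M}{614 + B}$)
$- \frac{2391871}{T{\left(x{\left(35,41 \right)},-783 \right)}} + \frac{57046 \cdot 39}{707433} = - \frac{2391871}{\frac{1}{614 + \left(-3 + 41 \cdot 35\right)} \left(- \frac{1861}{1551} - 783\right)} + \frac{57046 \cdot 39}{707433} = - \frac{2391871}{\frac{1}{614 + \left(-3 + 1435\right)} \left(- \frac{1216294}{1551}\right)} + 2224794 \cdot \frac{1}{707433} = - \frac{2391871}{\frac{1}{614 + 1432} \left(- \frac{1216294}{1551}\right)} + \frac{741598}{235811} = - \frac{2391871}{\frac{1}{2046} \left(- \frac{1216294}{1551}\right)} + \frac{741598}{235811} = - \frac{2391871}{- \frac{608147}{1586673}} + \frac{741598}{235811} = \left(-2391871\right) \left(- \frac{1586673}{608147}\right) + \frac{741598}{235811} = \frac{3795117135183}{608147} + \frac{741598}{235811} = \frac{894930817765237319}{143407752217}$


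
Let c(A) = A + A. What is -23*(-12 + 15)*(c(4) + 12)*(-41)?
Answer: 56580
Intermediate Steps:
c(A) = 2*A
-23*(-12 + 15)*(c(4) + 12)*(-41) = -23*(-12 + 15)*(2*4 + 12)*(-41) = -69*(8 + 12)*(-41) = -69*20*(-41) = -23*60*(-41) = -1380*(-41) = 56580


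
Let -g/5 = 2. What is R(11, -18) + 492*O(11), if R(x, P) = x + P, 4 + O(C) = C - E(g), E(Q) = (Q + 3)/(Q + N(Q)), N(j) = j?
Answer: 16324/5 ≈ 3264.8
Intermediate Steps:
g = -10 (g = -5*2 = -10)
E(Q) = (3 + Q)/(2*Q) (E(Q) = (Q + 3)/(Q + Q) = (3 + Q)/((2*Q)) = (3 + Q)*(1/(2*Q)) = (3 + Q)/(2*Q))
O(C) = -87/20 + C (O(C) = -4 + (C - (3 - 10)/(2*(-10))) = -4 + (C - (-1)*(-7)/(2*10)) = -4 + (C - 1*7/20) = -4 + (C - 7/20) = -4 + (-7/20 + C) = -87/20 + C)
R(x, P) = P + x
R(11, -18) + 492*O(11) = (-18 + 11) + 492*(-87/20 + 11) = -7 + 492*(133/20) = -7 + 16359/5 = 16324/5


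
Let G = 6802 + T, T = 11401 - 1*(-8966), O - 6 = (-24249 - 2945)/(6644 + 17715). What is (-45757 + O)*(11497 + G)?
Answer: -43092321398798/24359 ≈ -1.7691e+9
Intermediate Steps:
O = 118960/24359 (O = 6 + (-24249 - 2945)/(6644 + 17715) = 6 - 27194/24359 = 118960/24359 ≈ 4.8836)
T = 20367 (T = 11401 + 8966 = 20367)
G = 27169 (G = 6802 + 20367 = 27169)
(-45757 + O)*(11497 + G) = (-45757 + 118960/24359)*(11497 + 27169) = -1114475803/24359*38666 = -43092321398798/24359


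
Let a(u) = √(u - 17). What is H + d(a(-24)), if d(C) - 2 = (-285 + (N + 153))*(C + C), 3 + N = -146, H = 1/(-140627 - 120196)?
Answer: 521645/260823 - 562*I*√41 ≈ 2.0 - 3598.6*I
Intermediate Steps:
H = -1/260823 (H = 1/(-260823) = -1/260823 ≈ -3.8340e-6)
a(u) = √(-17 + u)
N = -149 (N = -3 - 146 = -149)
d(C) = 2 - 562*C (d(C) = 2 + (-285 + (-149 + 153))*(C + C) = 2 + (-285 + 4)*(2*C) = 2 - 562*C)
H + d(a(-24)) = -1/260823 + (2 - 562*√(-17 - 24)) = -1/260823 + (2 - 562*I*√41) = 521645/260823 - 562*I*√41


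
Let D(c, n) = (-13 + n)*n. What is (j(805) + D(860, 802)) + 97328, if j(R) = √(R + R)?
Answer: 730106 + √1610 ≈ 7.3015e+5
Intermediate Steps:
j(R) = √2*√R (j(R) = √(2*R) = √2*√R)
D(c, n) = n*(-13 + n)
(j(805) + D(860, 802)) + 97328 = (√2*√805 + 802*(-13 + 802)) + 97328 = (√1610 + 802*789) + 97328 = (√1610 + 632778) + 97328 = (632778 + √1610) + 97328 = 730106 + √1610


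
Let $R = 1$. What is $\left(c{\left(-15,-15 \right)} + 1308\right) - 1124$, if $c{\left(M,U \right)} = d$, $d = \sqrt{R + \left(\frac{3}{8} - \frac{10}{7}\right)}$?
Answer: $184 + \frac{i \sqrt{42}}{28} \approx 184.0 + 0.23146 i$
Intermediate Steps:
$d = \frac{i \sqrt{42}}{28}$ ($d = \sqrt{1 + \left(\frac{3}{8} - \frac{10}{7}\right)} = \sqrt{1 - \frac{59}{56}} = \sqrt{- \frac{3}{56}} = \frac{i \sqrt{42}}{28} \approx 0.23146 i$)
$c{\left(M,U \right)} = \frac{i \sqrt{42}}{28}$
$\left(c{\left(-15,-15 \right)} + 1308\right) - 1124 = \left(\frac{i \sqrt{42}}{28} + 1308\right) - 1124 = \left(1308 + \frac{i \sqrt{42}}{28}\right) - 1124 = 184 + \frac{i \sqrt{42}}{28}$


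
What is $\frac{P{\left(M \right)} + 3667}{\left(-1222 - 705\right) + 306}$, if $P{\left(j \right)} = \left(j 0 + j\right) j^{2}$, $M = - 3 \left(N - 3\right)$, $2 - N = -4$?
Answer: $- \frac{2938}{1621} \approx -1.8125$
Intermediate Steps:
$N = 6$ ($N = 2 - -4 = 2 + 4 = 6$)
$M = -9$ ($M = - 3 \left(6 - 3\right) = \left(-3\right) 3 = -9$)
$P{\left(j \right)} = j^{3}$ ($P{\left(j \right)} = \left(0 + j\right) j^{2} = j j^{2} = j^{3}$)
$\frac{P{\left(M \right)} + 3667}{\left(-1222 - 705\right) + 306} = \frac{\left(-9\right)^{3} + 3667}{\left(-1222 - 705\right) + 306} = \frac{-729 + 3667}{-1927 + 306} = \frac{2938}{-1621} = 2938 \left(- \frac{1}{1621}\right) = - \frac{2938}{1621}$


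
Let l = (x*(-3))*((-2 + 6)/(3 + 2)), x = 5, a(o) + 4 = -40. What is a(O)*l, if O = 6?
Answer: 528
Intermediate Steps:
a(o) = -44 (a(o) = -4 - 40 = -44)
l = -12 (l = (5*(-3))*((-2 + 6)/(3 + 2)) = -60/5 = -15*⅘ = -12)
a(O)*l = -44*(-12) = 528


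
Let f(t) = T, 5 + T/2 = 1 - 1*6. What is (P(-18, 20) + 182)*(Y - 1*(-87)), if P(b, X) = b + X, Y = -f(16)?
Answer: 19688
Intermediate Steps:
T = -20 (T = -10 + 2*(1 - 1*6) = -10 + 2*(1 - 6) = -10 + 2*(-5) = -10 - 10 = -20)
f(t) = -20
Y = 20 (Y = -1*(-20) = 20)
P(b, X) = X + b
(P(-18, 20) + 182)*(Y - 1*(-87)) = ((20 - 18) + 182)*(20 - 1*(-87)) = (2 + 182)*(20 + 87) = 184*107 = 19688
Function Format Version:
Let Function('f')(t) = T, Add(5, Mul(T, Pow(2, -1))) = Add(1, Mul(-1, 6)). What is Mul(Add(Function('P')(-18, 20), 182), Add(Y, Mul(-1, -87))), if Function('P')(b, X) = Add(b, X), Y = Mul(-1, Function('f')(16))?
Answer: 19688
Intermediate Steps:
T = -20 (T = Add(-10, Mul(2, Add(1, Mul(-1, 6)))) = Add(-10, Mul(2, Add(1, -6))) = Add(-10, Mul(2, -5)) = Add(-10, -10) = -20)
Function('f')(t) = -20
Y = 20 (Y = Mul(-1, -20) = 20)
Function('P')(b, X) = Add(X, b)
Mul(Add(Function('P')(-18, 20), 182), Add(Y, Mul(-1, -87))) = Mul(Add(Add(20, -18), 182), Add(20, Mul(-1, -87))) = Mul(Add(2, 182), Add(20, 87)) = Mul(184, 107) = 19688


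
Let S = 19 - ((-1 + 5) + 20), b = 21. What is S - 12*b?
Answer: -257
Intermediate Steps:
S = -5 (S = 19 - (4 + 20) = 19 - 1*24 = 19 - 24 = -5)
S - 12*b = -5 - 12*21 = -5 - 252 = -257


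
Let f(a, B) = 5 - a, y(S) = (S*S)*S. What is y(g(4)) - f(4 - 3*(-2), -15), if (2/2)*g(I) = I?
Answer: 69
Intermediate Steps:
g(I) = I
y(S) = S³ (y(S) = S²*S = S³)
y(g(4)) - f(4 - 3*(-2), -15) = 4³ - (5 - (4 - 3*(-2))) = 64 - (5 - (4 + 6)) = 64 - (5 - 1*10) = 64 - (5 - 10) = 64 - 1*(-5) = 64 + 5 = 69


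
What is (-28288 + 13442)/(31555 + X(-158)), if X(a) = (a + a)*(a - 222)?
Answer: -14846/151635 ≈ -0.097906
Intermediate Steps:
X(a) = 2*a*(-222 + a) (X(a) = (2*a)*(-222 + a) = 2*a*(-222 + a))
(-28288 + 13442)/(31555 + X(-158)) = (-28288 + 13442)/(31555 + 2*(-158)*(-222 - 158)) = -14846/(31555 + 2*(-158)*(-380)) = -14846/(31555 + 120080) = -14846/151635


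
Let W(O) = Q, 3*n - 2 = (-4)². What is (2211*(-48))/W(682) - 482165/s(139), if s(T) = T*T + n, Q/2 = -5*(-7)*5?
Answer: -158563829/483175 ≈ -328.17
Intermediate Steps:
n = 6 (n = ⅔ + (⅓)*(-4)² = ⅔ + (⅓)*16 = ⅔ + 16/3 = 6)
Q = 350 (Q = 2*(-5*(-7)*5) = 2*(35*5) = 2*175 = 350)
W(O) = 350
s(T) = 6 + T² (s(T) = T*T + 6 = T² + 6 = 6 + T²)
(2211*(-48))/W(682) - 482165/s(139) = (2211*(-48))/350 - 482165/(6 + 139²) = -106128*1/350 - 482165/(6 + 19321) = -53064/175 - 482165/19327 = -158563829/483175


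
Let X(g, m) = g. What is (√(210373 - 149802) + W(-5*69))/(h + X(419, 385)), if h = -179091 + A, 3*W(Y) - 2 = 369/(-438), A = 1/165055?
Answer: -27894295/12916929648042 - 165055*√60571/29490706959 ≈ -0.0013796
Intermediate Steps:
A = 1/165055 ≈ 6.0586e-6
W(Y) = 169/438 (W(Y) = ⅔ + (369/(-438))/3 = ⅔ + (369*(-1/438))/3 = ⅔ + (⅓)*(-123/146) = ⅔ - 41/146 = 169/438)
h = -29559865004/165055 (h = -179091 + 1/165055 = -29559865004/165055 ≈ -1.7909e+5)
(√(210373 - 149802) + W(-5*69))/(h + X(419, 385)) = (√(210373 - 149802) + 169/438)/(-29559865004/165055 + 419) = (√60571 + 169/438)/(-29490706959/165055) = (169/438 + √60571)*(-165055/29490706959) = -27894295/12916929648042 - 165055*√60571/29490706959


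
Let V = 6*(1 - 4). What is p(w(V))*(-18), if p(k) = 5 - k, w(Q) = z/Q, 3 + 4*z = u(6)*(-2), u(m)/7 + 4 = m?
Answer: -329/4 ≈ -82.250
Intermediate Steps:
V = -18 (V = 6*(-3) = -18)
u(m) = -28 + 7*m
z = -31/4 (z = -3/4 + ((-28 + 7*6)*(-2))/4 = -3/4 + ((-28 + 42)*(-2))/4 = -3/4 + (14*(-2))/4 = -3/4 + (1/4)*(-28) = -3/4 - 7 = -31/4 ≈ -7.7500)
w(Q) = -31/(4*Q)
p(w(V))*(-18) = (5 - (-31)/(4*(-18)))*(-18) = (5 - (-31)*(-1)/(4*18))*(-18) = (5 - 1*31/72)*(-18) = (5 - 31/72)*(-18) = (329/72)*(-18) = -329/4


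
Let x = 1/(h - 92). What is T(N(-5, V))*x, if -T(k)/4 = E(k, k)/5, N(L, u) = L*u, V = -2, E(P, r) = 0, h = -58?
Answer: 0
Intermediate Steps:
x = -1/150 (x = 1/(-58 - 92) = 1/(-150) = -1/150 ≈ -0.0066667)
T(k) = 0 (T(k) = -0/5 = -4*0 = 0)
T(N(-5, V))*x = 0*(-1/150) = 0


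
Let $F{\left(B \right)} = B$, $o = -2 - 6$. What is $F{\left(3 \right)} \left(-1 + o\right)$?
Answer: $-27$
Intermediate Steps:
$o = -8$
$F{\left(3 \right)} \left(-1 + o\right) = 3 \left(-1 - 8\right) = 3 \left(-9\right) = -27$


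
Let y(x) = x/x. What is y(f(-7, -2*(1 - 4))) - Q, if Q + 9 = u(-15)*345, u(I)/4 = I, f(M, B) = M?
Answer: 20710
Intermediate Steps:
u(I) = 4*I
Q = -20709 (Q = -9 + (4*(-15))*345 = -9 - 60*345 = -9 - 20700 = -20709)
y(x) = 1
y(f(-7, -2*(1 - 4))) - Q = 1 - 1*(-20709) = 1 + 20709 = 20710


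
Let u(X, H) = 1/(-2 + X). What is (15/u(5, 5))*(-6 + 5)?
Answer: -45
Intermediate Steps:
(15/u(5, 5))*(-6 + 5) = (15/(1/(-2 + 5)))*(-6 + 5) = (15/(1/3))*(-1) = (15*3)*(-1) = 45*(-1) = -45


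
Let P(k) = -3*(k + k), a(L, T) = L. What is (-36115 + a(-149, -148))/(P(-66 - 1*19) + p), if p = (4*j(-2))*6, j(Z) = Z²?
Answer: -6044/101 ≈ -59.842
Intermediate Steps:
P(k) = -6*k
p = 96 (p = (4*(-2)²)*6 = (4*4)*6 = 16*6 = 96)
(-36115 + a(-149, -148))/(P(-66 - 1*19) + p) = (-36115 - 149)/(-6*(-66 - 1*19) + 96) = -36264/(-6*(-66 - 19) + 96) = -36264/(-6*(-85) + 96) = -36264/(510 + 96) = -36264/606 = -36264*1/606 = -6044/101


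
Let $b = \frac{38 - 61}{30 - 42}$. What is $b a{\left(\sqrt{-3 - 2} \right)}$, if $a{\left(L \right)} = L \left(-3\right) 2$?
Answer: $- \frac{23 i \sqrt{5}}{2} \approx - 25.715 i$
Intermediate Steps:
$b = \frac{23}{12}$ ($b = - \frac{23}{-12} = \left(-23\right) \left(- \frac{1}{12}\right) = \frac{23}{12} \approx 1.9167$)
$a{\left(L \right)} = - 6 L$ ($a{\left(L \right)} = - 3 L 2 = - 6 L$)
$b a{\left(\sqrt{-3 - 2} \right)} = \frac{23 \left(- 6 \sqrt{-3 - 2}\right)}{12} = \frac{23 \left(- 6 \sqrt{-5}\right)}{12} = \frac{23 \left(- 6 i \sqrt{5}\right)}{12} = - \frac{23 i \sqrt{5}}{2}$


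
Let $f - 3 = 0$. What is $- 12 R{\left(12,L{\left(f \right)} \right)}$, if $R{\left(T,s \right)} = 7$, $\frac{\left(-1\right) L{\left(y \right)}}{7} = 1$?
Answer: $-84$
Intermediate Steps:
$f = 3$ ($f = 3 + 0 = 3$)
$L{\left(y \right)} = -7$ ($L{\left(y \right)} = \left(-7\right) 1 = -7$)
$- 12 R{\left(12,L{\left(f \right)} \right)} = \left(-12\right) 7 = -84$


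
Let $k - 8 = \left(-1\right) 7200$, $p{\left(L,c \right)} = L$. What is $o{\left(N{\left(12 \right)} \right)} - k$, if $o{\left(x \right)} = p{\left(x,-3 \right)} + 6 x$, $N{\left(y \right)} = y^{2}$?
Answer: $8200$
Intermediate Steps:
$o{\left(x \right)} = 7 x$ ($o{\left(x \right)} = x + 6 x = 7 x$)
$k = -7192$ ($k = 8 - 7200 = -7192$)
$o{\left(N{\left(12 \right)} \right)} - k = 7 \cdot 12^{2} - -7192 = 7 \cdot 144 + 7192 = 1008 + 7192 = 8200$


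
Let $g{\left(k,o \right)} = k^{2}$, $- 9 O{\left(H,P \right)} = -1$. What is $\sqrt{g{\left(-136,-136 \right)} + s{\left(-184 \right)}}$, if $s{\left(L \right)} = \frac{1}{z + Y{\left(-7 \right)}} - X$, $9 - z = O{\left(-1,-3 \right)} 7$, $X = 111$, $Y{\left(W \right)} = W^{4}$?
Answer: $\frac{2 \sqrt{2160938426353}}{21683} \approx 135.59$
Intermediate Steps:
$O{\left(H,P \right)} = \frac{1}{9}$ ($O{\left(H,P \right)} = \left(- \frac{1}{9}\right) \left(-1\right) = \frac{1}{9}$)
$z = \frac{74}{9}$ ($z = 9 - \frac{1}{9} \cdot 7 = 9 - \frac{7}{9} = \frac{74}{9} \approx 8.2222$)
$s{\left(L \right)} = - \frac{2406804}{21683}$ ($s{\left(L \right)} = \frac{1}{\frac{74}{9} + \left(-7\right)^{4}} - 111 = \frac{1}{\frac{74}{9} + 2401} - 111 = \frac{1}{\frac{21683}{9}} - 111 = \frac{9}{21683} - 111 = - \frac{2406804}{21683}$)
$\sqrt{g{\left(-136,-136 \right)} + s{\left(-184 \right)}} = \sqrt{\left(-136\right)^{2} - \frac{2406804}{21683}} = \sqrt{18496 - \frac{2406804}{21683}} = \sqrt{\frac{398641964}{21683}} = \frac{2 \sqrt{2160938426353}}{21683}$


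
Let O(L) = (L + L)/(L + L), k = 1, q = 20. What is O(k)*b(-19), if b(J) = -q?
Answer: -20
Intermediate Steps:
b(J) = -20 (b(J) = -1*20 = -20)
O(L) = 1 (O(L) = (2*L)/((2*L)) = (2*L)*(1/(2*L)) = 1)
O(k)*b(-19) = 1*(-20) = -20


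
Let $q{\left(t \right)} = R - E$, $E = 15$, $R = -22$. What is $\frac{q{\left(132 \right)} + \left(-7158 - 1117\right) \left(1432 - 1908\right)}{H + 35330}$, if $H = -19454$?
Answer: $\frac{3938863}{15876} \approx 248.1$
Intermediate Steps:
$q{\left(t \right)} = -37$ ($q{\left(t \right)} = -22 - 15 = -37$)
$\frac{q{\left(132 \right)} + \left(-7158 - 1117\right) \left(1432 - 1908\right)}{H + 35330} = \frac{-37 + \left(-7158 - 1117\right) \left(1432 - 1908\right)}{-19454 + 35330} = \frac{-37 - -3938900}{15876} = \left(-37 + 3938900\right) \frac{1}{15876} = 3938863 \cdot \frac{1}{15876} = \frac{3938863}{15876}$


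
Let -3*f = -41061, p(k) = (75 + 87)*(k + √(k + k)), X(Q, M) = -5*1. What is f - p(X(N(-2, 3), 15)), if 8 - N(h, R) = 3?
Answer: 14497 - 162*I*√10 ≈ 14497.0 - 512.29*I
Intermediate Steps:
N(h, R) = 5 (N(h, R) = 8 - 1*3 = 8 - 3 = 5)
X(Q, M) = -5
p(k) = 162*k + 162*√2*√k (p(k) = 162*(k + √(2*k)) = 162*(k + √2*√k) = 162*k + 162*√2*√k)
f = 13687 (f = -⅓*(-41061) = 13687)
f - p(X(N(-2, 3), 15)) = 13687 - (162*(-5) + 162*√2*√(-5)) = 13687 - (-810 + 162*√2*(I*√5)) = 13687 - (-810 + 162*I*√10) = 13687 + (810 - 162*I*√10) = 14497 - 162*I*√10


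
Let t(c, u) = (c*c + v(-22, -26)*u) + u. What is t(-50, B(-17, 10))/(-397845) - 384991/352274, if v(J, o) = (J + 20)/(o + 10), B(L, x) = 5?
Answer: -123239528749/112120359624 ≈ -1.0992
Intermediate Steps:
v(J, o) = (20 + J)/(10 + o)
t(c, u) = c² + 9*u/8 (t(c, u) = (c*c + ((20 - 22)/(10 - 26))*u) + u = (c² + (-2/(-16))*u) + u = (c² + (-1/16*(-2))*u) + u = (c² + u/8) + u = c² + 9*u/8)
t(-50, B(-17, 10))/(-397845) - 384991/352274 = ((-50)² + (9/8)*5)/(-397845) - 384991/352274 = (2500 + 45/8)*(-1/397845) - 384991*1/352274 = (20045/8)*(-1/397845) - 384991/352274 = -4009/636552 - 384991/352274 = -123239528749/112120359624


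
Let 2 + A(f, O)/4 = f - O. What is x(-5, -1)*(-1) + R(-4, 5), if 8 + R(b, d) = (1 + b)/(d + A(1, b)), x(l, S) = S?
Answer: -122/17 ≈ -7.1765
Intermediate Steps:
A(f, O) = -8 - 4*O + 4*f (A(f, O) = -8 + 4*(f - O) = -8 + (-4*O + 4*f) = -8 - 4*O + 4*f)
R(b, d) = -8 + (1 + b)/(-4 + d - 4*b) (R(b, d) = -8 + (1 + b)/(d + (-8 - 4*b + 4*1)) = -8 + (1 + b)/(d + (-8 - 4*b + 4)) = -8 + (1 + b)/(d + (-4 - 4*b)) = -8 + (1 + b)/(-4 + d - 4*b))
x(-5, -1)*(-1) + R(-4, 5) = -1*(-1) + (-33 - 33*(-4) + 8*5)/(4 - 1*5 + 4*(-4)) = 1 + (-33 + 132 + 40)/(4 - 5 - 16) = 1 + 139/(-17) = 1 - 1/17*139 = 1 - 139/17 = -122/17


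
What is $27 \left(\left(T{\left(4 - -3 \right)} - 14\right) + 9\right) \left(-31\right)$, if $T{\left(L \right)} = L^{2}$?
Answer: $-36828$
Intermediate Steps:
$27 \left(\left(T{\left(4 - -3 \right)} - 14\right) + 9\right) \left(-31\right) = 27 \left(\left(\left(4 - -3\right)^{2} - 14\right) + 9\right) \left(-31\right) = 27 \left(\left(\left(4 + 3\right)^{2} - 14\right) + 9\right) \left(-31\right) = 27 \left(\left(7^{2} - 14\right) + 9\right) \left(-31\right) = 27 \left(\left(49 - 14\right) + 9\right) \left(-31\right) = 27 \left(35 + 9\right) \left(-31\right) = 27 \cdot 44 \left(-31\right) = 1188 \left(-31\right) = -36828$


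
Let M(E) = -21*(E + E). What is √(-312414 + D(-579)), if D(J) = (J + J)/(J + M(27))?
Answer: 2*I*√25464888142/571 ≈ 558.94*I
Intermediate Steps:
M(E) = -42*E
D(J) = 2*J/(-1134 + J) (D(J) = (J + J)/(J - 42*27) = (2*J)/(J - 1134) = (2*J)/(-1134 + J) = 2*J/(-1134 + J))
√(-312414 + D(-579)) = √(-312414 + 2*(-579)/(-1134 - 579)) = √(-312414 + 2*(-579)/(-1713)) = √(-312414 + 2*(-579)*(-1/1713)) = √(-312414 + 386/571) = √(-178388008/571) = 2*I*√25464888142/571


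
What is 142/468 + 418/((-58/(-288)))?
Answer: 14086987/6786 ≈ 2075.9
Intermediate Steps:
142/468 + 418/((-58/(-288))) = 142*(1/468) + 418/((-58*(-1/288))) = 71/234 + 418/(29/144) = 71/234 + 418*(144/29) = 71/234 + 60192/29 = 14086987/6786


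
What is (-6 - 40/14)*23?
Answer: -1426/7 ≈ -203.71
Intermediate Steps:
(-6 - 40/14)*23 = (-6 - 20*⅐)*23 = (-6 - 20/7)*23 = -62/7*23 = -1426/7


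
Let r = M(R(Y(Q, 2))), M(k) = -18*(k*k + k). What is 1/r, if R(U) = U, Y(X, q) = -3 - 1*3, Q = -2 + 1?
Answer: -1/540 ≈ -0.0018519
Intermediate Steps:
Q = -1
Y(X, q) = -6 (Y(X, q) = -3 - 3 = -6)
M(k) = -18*k - 18*k² (M(k) = -18*(k² + k) = -18*(k + k²) = -18*k - 18*k²)
r = -540 (r = -18*(-6)*(1 - 6) = -18*(-6)*(-5) = -540)
1/r = 1/(-540) = -1/540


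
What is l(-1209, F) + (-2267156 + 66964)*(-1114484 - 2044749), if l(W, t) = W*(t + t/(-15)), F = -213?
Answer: 34754597065426/5 ≈ 6.9509e+12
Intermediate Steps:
l(W, t) = 14*W*t/15 (l(W, t) = W*(t + t*(-1/15)) = W*(t - t/15) = W*(14*t/15) = 14*W*t/15)
l(-1209, F) + (-2267156 + 66964)*(-1114484 - 2044749) = (14/15)*(-1209)*(-213) + (-2267156 + 66964)*(-1114484 - 2044749) = 1201746/5 - 2200192*(-3159233) = 1201746/5 + 6950919172736 = 34754597065426/5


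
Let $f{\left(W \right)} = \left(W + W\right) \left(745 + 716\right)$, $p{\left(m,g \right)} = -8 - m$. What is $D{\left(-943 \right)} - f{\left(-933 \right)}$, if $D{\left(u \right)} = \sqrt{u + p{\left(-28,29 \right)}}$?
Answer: $2726226 + i \sqrt{923} \approx 2.7262 \cdot 10^{6} + 30.381 i$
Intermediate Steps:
$D{\left(u \right)} = \sqrt{20 + u}$ ($D{\left(u \right)} = \sqrt{u - -20} = \sqrt{u + \left(-8 + 28\right)} = \sqrt{u + 20} = \sqrt{20 + u}$)
$f{\left(W \right)} = 2922 W$ ($f{\left(W \right)} = 2 W 1461 = 2922 W$)
$D{\left(-943 \right)} - f{\left(-933 \right)} = \sqrt{20 - 943} - 2922 \left(-933\right) = \sqrt{-923} - -2726226 = i \sqrt{923} + 2726226 = 2726226 + i \sqrt{923}$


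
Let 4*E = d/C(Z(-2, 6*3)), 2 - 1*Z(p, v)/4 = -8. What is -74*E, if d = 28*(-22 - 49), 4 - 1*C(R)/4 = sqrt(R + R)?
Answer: -18389/32 - 18389*sqrt(5)/32 ≈ -1859.6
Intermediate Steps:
Z(p, v) = 40 (Z(p, v) = 8 - 4*(-8) = 8 + 32 = 40)
C(R) = 16 - 4*sqrt(2)*sqrt(R) (C(R) = 16 - 4*sqrt(R + R) = 16 - 4*sqrt(2)*sqrt(R))
d = -1988 (d = 28*(-71) = -1988)
E = -497/(16 - 16*sqrt(5)) (E = (-1988/(16 - 4*sqrt(2)*sqrt(40)))/4 = (-1988/(16 - 4*sqrt(2)*2*sqrt(10)))/4 = (-1988/(16 - 16*sqrt(5)))/4 = -497/(16 - 16*sqrt(5)) ≈ 25.130)
-74*E = -74*(497/64 + 497*sqrt(5)/64) = -18389/32 - 18389*sqrt(5)/32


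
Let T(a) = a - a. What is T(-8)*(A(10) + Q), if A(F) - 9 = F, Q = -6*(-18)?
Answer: 0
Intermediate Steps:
T(a) = 0
Q = 108
A(F) = 9 + F
T(-8)*(A(10) + Q) = 0*((9 + 10) + 108) = 0*(19 + 108) = 0*127 = 0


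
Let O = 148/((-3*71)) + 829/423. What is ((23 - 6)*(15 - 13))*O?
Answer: 1291694/30033 ≈ 43.009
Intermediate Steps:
O = 37991/30033 (O = 148/(-213) + 829*(1/423) = 148*(-1/213) + 829/423 = -148/213 + 829/423 = 37991/30033 ≈ 1.2650)
((23 - 6)*(15 - 13))*O = ((23 - 6)*(15 - 13))*(37991/30033) = (17*2)*(37991/30033) = 34*(37991/30033) = 1291694/30033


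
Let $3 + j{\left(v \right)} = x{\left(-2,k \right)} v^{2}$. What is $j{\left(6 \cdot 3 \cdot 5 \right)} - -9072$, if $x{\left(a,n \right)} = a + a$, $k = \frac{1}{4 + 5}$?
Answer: $-23331$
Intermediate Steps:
$k = \frac{1}{9} \approx 0.11111$
$x{\left(a,n \right)} = 2 a$
$j{\left(v \right)} = -3 - 4 v^{2}$ ($j{\left(v \right)} = -3 + 2 \left(-2\right) v^{2} = -3 - 4 v^{2}$)
$j{\left(6 \cdot 3 \cdot 5 \right)} - -9072 = \left(-3 - 4 \left(6 \cdot 3 \cdot 5\right)^{2}\right) - -9072 = \left(-3 - 4 \left(18 \cdot 5\right)^{2}\right) + 9072 = \left(-3 - 4 \cdot 90^{2}\right) + 9072 = \left(-3 - 32400\right) + 9072 = -32403 + 9072 = -23331$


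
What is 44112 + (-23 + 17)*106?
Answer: 43476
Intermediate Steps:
44112 + (-23 + 17)*106 = 44112 - 6*106 = 44112 - 636 = 43476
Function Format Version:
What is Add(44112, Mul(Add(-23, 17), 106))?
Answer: 43476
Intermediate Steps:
Add(44112, Mul(Add(-23, 17), 106)) = Add(44112, Mul(-6, 106)) = Add(44112, -636) = 43476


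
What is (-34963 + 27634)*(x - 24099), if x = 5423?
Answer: 136876404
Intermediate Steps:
(-34963 + 27634)*(x - 24099) = (-34963 + 27634)*(5423 - 24099) = -7329*(-18676) = 136876404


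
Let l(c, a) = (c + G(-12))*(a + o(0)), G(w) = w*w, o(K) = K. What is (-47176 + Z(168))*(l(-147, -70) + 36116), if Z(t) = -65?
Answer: -1716076566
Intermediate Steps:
G(w) = w²
l(c, a) = a*(144 + c) (l(c, a) = (c + (-12)²)*(a + 0) = (c + 144)*a = (144 + c)*a = a*(144 + c))
(-47176 + Z(168))*(l(-147, -70) + 36116) = (-47176 - 65)*(-70*(144 - 147) + 36116) = -47241*(-70*(-3) + 36116) = -47241*(210 + 36116) = -47241*36326 = -1716076566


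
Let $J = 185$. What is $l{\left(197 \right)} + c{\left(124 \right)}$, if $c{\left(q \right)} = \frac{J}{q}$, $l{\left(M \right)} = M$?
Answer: $\frac{24613}{124} \approx 198.49$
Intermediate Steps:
$c{\left(q \right)} = \frac{185}{q}$
$l{\left(197 \right)} + c{\left(124 \right)} = 197 + \frac{185}{124} = \frac{24613}{124}$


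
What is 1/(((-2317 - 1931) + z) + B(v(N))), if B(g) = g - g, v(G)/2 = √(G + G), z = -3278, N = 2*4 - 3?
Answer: -1/7526 ≈ -0.00013287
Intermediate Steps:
N = 5 (N = 8 - 3 = 5)
v(G) = 2*√2*√G (v(G) = 2*√(G + G) = 2*√(2*G) = 2*(√2*√G) = 2*√2*√G)
B(g) = 0
1/(((-2317 - 1931) + z) + B(v(N))) = 1/(((-2317 - 1931) - 3278) + 0) = 1/((-4248 - 3278) + 0) = 1/(-7526 + 0) = 1/(-7526) = -1/7526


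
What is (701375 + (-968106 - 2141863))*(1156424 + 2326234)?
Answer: -8388309162852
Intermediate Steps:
(701375 + (-968106 - 2141863))*(1156424 + 2326234) = (701375 - 3109969)*3482658 = -2408594*3482658 = -8388309162852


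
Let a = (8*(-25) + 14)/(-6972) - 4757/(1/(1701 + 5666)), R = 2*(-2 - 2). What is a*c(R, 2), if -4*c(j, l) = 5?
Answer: 203610398235/4648 ≈ 4.3806e+7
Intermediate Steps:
R = -8 (R = 2*(-4) = -8)
c(j, l) = -5/4 (c(j, l) = -1/4*5 = -5/4)
a = -40722079647/1162 (a = (-200 + 14)*(-1/6972) - 4757/(1/7367) = -186*(-1/6972) - 4757/1/7367 = 31/1162 - 4757*7367 = 31/1162 - 35044819 = -40722079647/1162 ≈ -3.5045e+7)
a*c(R, 2) = -40722079647/1162*(-5/4) = 203610398235/4648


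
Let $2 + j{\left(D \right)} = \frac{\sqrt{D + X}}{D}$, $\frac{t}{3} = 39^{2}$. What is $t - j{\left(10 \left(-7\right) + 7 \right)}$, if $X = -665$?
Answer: $4565 + \frac{2 i \sqrt{182}}{63} \approx 4565.0 + 0.42828 i$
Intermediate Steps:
$t = 4563$ ($t = 3 \cdot 39^{2} = 3 \cdot 1521 = 4563$)
$j{\left(D \right)} = -2 + \frac{\sqrt{-665 + D}}{D}$ ($j{\left(D \right)} = -2 + \frac{\sqrt{D - 665}}{D} = -2 + \frac{\sqrt{-665 + D}}{D}$)
$t - j{\left(10 \left(-7\right) + 7 \right)} = 4563 - \left(-2 + \frac{\sqrt{-665 + \left(10 \left(-7\right) + 7\right)}}{10 \left(-7\right) + 7}\right) = 4563 - \left(-2 + \frac{\sqrt{-665 + \left(-70 + 7\right)}}{-70 + 7}\right) = 4563 - \left(-2 + \frac{\sqrt{-665 - 63}}{-63}\right) = 4563 - \left(-2 - \frac{\sqrt{-728}}{63}\right) = 4563 - \left(-2 - \frac{2 i \sqrt{182}}{63}\right) = 4563 + \left(2 + \frac{2 i \sqrt{182}}{63}\right) = 4565 + \frac{2 i \sqrt{182}}{63}$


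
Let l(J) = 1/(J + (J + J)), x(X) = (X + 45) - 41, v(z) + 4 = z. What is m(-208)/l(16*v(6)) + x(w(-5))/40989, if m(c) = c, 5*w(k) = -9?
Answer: -4092341749/204945 ≈ -19968.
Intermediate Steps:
w(k) = -9/5 (w(k) = (1/5)*(-9) = -9/5)
v(z) = -4 + z
x(X) = 4 + X (x(X) = (45 + X) - 41 = 4 + X)
l(J) = 1/(3*J) (l(J) = 1/(J + 2*J) = 1/(3*J))
m(-208)/l(16*v(6)) + x(w(-5))/40989 = -208/(1/(3*((16*(-4 + 6))))) + (4 - 9/5)/40989 = -208/(1/(3*((16*2)))) + (11/5)*(1/40989) = -208/((1/3)/32) + 11/204945 = -208/((1/3)*(1/32)) + 11/204945 = -208/1/96 + 11/204945 = -208*96 + 11/204945 = -19968 + 11/204945 = -4092341749/204945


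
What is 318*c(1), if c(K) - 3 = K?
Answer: 1272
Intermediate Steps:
c(K) = 3 + K
318*c(1) = 318*(3 + 1) = 318*4 = 1272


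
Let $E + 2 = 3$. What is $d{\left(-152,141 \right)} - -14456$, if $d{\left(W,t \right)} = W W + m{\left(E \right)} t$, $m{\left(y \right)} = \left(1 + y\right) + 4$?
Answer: $38406$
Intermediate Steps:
$E = 1$ ($E = -2 + 3 = 1$)
$m{\left(y \right)} = 5 + y$
$d{\left(W,t \right)} = W^{2} + 6 t$ ($d{\left(W,t \right)} = W W + \left(5 + 1\right) t = W^{2} + 6 t$)
$d{\left(-152,141 \right)} - -14456 = \left(\left(-152\right)^{2} + 6 \cdot 141\right) - -14456 = \left(23104 + 846\right) + 14456 = 23950 + 14456 = 38406$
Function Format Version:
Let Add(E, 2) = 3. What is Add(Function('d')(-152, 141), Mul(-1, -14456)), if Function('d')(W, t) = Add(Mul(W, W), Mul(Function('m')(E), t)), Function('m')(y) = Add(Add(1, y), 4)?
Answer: 38406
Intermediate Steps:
E = 1 (E = Add(-2, 3) = 1)
Function('m')(y) = Add(5, y)
Function('d')(W, t) = Add(Pow(W, 2), Mul(6, t)) (Function('d')(W, t) = Add(Mul(W, W), Mul(Add(5, 1), t)) = Add(Pow(W, 2), Mul(6, t)))
Add(Function('d')(-152, 141), Mul(-1, -14456)) = Add(Add(Pow(-152, 2), Mul(6, 141)), Mul(-1, -14456)) = Add(Add(23104, 846), 14456) = Add(23950, 14456) = 38406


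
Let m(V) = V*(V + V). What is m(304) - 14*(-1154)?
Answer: 200988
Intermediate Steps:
m(V) = 2*V² (m(V) = V*(2*V) = 2*V²)
m(304) - 14*(-1154) = 2*304² - 14*(-1154) = 2*92416 + 16156 = 184832 + 16156 = 200988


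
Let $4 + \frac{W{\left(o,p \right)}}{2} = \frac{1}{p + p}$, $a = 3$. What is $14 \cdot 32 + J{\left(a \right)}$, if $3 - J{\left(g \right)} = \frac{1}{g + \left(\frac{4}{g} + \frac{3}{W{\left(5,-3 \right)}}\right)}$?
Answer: $\frac{134323}{298} \approx 450.75$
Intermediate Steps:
$W{\left(o,p \right)} = -8 + \frac{1}{p}$ ($W{\left(o,p \right)} = -8 + \frac{2}{p + p} = -8 + \frac{2}{2 p} = -8 + 2 \frac{1}{2 p} = -8 + \frac{1}{p}$)
$J{\left(g \right)} = 3 - \frac{1}{- \frac{9}{25} + g + \frac{4}{g}}$ ($J{\left(g \right)} = 3 - \frac{1}{g + \left(\frac{4}{g} + \frac{3}{-8 + \frac{1}{-3}}\right)} = 3 - \frac{1}{g + \left(\frac{4}{g} + \frac{3}{-8 - \frac{1}{3}}\right)} = 3 - \frac{1}{g + \left(\frac{4}{g} + \frac{3}{- \frac{25}{3}}\right)} = 3 - \frac{1}{g + \left(\frac{4}{g} + 3 \left(- \frac{3}{25}\right)\right)} = 3 - \frac{1}{g - \left(\frac{9}{25} - \frac{4}{g}\right)} = 3 - \frac{1}{- \frac{9}{25} + g + \frac{4}{g}}$)
$14 \cdot 32 + J{\left(a \right)} = 14 \cdot 32 + \frac{300 - 156 + 75 \cdot 3^{2}}{100 - 27 + 25 \cdot 3^{2}} = 448 + \frac{300 - 156 + 75 \cdot 9}{100 - 27 + 25 \cdot 9} = 448 + \frac{300 - 156 + 675}{100 - 27 + 225} = 448 + \frac{1}{298} \cdot 819 = 448 + \frac{819}{298} = \frac{134323}{298}$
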